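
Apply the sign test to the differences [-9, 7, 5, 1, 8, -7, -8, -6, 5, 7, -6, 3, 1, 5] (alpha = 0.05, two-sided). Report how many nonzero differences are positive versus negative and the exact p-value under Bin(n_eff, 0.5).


Step 1: Discard zero differences. Original n = 14; n_eff = number of nonzero differences = 14.
Nonzero differences (with sign): -9, +7, +5, +1, +8, -7, -8, -6, +5, +7, -6, +3, +1, +5
Step 2: Count signs: positive = 9, negative = 5.
Step 3: Under H0: P(positive) = 0.5, so the number of positives S ~ Bin(14, 0.5).
Step 4: Two-sided exact p-value = sum of Bin(14,0.5) probabilities at or below the observed probability = 0.423950.
Step 5: alpha = 0.05. fail to reject H0.

n_eff = 14, pos = 9, neg = 5, p = 0.423950, fail to reject H0.


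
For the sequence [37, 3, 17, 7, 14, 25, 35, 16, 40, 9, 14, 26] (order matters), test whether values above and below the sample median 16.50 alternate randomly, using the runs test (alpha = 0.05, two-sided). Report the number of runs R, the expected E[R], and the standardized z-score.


Step 1: Compute median = 16.50; label A = above, B = below.
Labels in order: ABABBAABABBA  (n_A = 6, n_B = 6)
Step 2: Count runs R = 9.
Step 3: Under H0 (random ordering), E[R] = 2*n_A*n_B/(n_A+n_B) + 1 = 2*6*6/12 + 1 = 7.0000.
        Var[R] = 2*n_A*n_B*(2*n_A*n_B - n_A - n_B) / ((n_A+n_B)^2 * (n_A+n_B-1)) = 4320/1584 = 2.7273.
        SD[R] = 1.6514.
Step 4: Continuity-corrected z = (R - 0.5 - E[R]) / SD[R] = (9 - 0.5 - 7.0000) / 1.6514 = 0.9083.
Step 5: Two-sided p-value via normal approximation = 2*(1 - Phi(|z|)) = 0.363722.
Step 6: alpha = 0.05. fail to reject H0.

R = 9, z = 0.9083, p = 0.363722, fail to reject H0.


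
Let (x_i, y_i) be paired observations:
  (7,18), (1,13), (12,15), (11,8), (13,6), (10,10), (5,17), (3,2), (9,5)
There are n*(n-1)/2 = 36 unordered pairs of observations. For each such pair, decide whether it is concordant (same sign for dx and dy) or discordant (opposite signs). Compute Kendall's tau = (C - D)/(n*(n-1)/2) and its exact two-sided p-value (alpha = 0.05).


Step 1: Enumerate the 36 unordered pairs (i,j) with i<j and classify each by sign(x_j-x_i) * sign(y_j-y_i).
  (1,2):dx=-6,dy=-5->C; (1,3):dx=+5,dy=-3->D; (1,4):dx=+4,dy=-10->D; (1,5):dx=+6,dy=-12->D
  (1,6):dx=+3,dy=-8->D; (1,7):dx=-2,dy=-1->C; (1,8):dx=-4,dy=-16->C; (1,9):dx=+2,dy=-13->D
  (2,3):dx=+11,dy=+2->C; (2,4):dx=+10,dy=-5->D; (2,5):dx=+12,dy=-7->D; (2,6):dx=+9,dy=-3->D
  (2,7):dx=+4,dy=+4->C; (2,8):dx=+2,dy=-11->D; (2,9):dx=+8,dy=-8->D; (3,4):dx=-1,dy=-7->C
  (3,5):dx=+1,dy=-9->D; (3,6):dx=-2,dy=-5->C; (3,7):dx=-7,dy=+2->D; (3,8):dx=-9,dy=-13->C
  (3,9):dx=-3,dy=-10->C; (4,5):dx=+2,dy=-2->D; (4,6):dx=-1,dy=+2->D; (4,7):dx=-6,dy=+9->D
  (4,8):dx=-8,dy=-6->C; (4,9):dx=-2,dy=-3->C; (5,6):dx=-3,dy=+4->D; (5,7):dx=-8,dy=+11->D
  (5,8):dx=-10,dy=-4->C; (5,9):dx=-4,dy=-1->C; (6,7):dx=-5,dy=+7->D; (6,8):dx=-7,dy=-8->C
  (6,9):dx=-1,dy=-5->C; (7,8):dx=-2,dy=-15->C; (7,9):dx=+4,dy=-12->D; (8,9):dx=+6,dy=+3->C
Step 2: C = 17, D = 19, total pairs = 36.
Step 3: tau = (C - D)/(n(n-1)/2) = (17 - 19)/36 = -0.055556.
Step 4: Exact two-sided p-value (enumerate n! = 362880 permutations of y under H0): p = 0.919455.
Step 5: alpha = 0.05. fail to reject H0.

tau_b = -0.0556 (C=17, D=19), p = 0.919455, fail to reject H0.


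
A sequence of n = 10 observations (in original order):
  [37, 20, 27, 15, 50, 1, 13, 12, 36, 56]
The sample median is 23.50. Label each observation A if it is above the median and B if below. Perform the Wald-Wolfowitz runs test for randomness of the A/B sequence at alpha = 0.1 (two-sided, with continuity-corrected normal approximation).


Step 1: Compute median = 23.50; label A = above, B = below.
Labels in order: ABABABBBAA  (n_A = 5, n_B = 5)
Step 2: Count runs R = 7.
Step 3: Under H0 (random ordering), E[R] = 2*n_A*n_B/(n_A+n_B) + 1 = 2*5*5/10 + 1 = 6.0000.
        Var[R] = 2*n_A*n_B*(2*n_A*n_B - n_A - n_B) / ((n_A+n_B)^2 * (n_A+n_B-1)) = 2000/900 = 2.2222.
        SD[R] = 1.4907.
Step 4: Continuity-corrected z = (R - 0.5 - E[R]) / SD[R] = (7 - 0.5 - 6.0000) / 1.4907 = 0.3354.
Step 5: Two-sided p-value via normal approximation = 2*(1 - Phi(|z|)) = 0.737316.
Step 6: alpha = 0.1. fail to reject H0.

R = 7, z = 0.3354, p = 0.737316, fail to reject H0.


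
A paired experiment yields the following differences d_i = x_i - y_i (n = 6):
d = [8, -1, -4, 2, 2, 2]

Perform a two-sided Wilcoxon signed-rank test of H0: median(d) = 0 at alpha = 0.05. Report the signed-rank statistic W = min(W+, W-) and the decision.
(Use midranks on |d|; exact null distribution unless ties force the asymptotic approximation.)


Step 1: Drop any zero differences (none here) and take |d_i|.
|d| = [8, 1, 4, 2, 2, 2]
Step 2: Midrank |d_i| (ties get averaged ranks).
ranks: |8|->6, |1|->1, |4|->5, |2|->3, |2|->3, |2|->3
Step 3: Attach original signs; sum ranks with positive sign and with negative sign.
W+ = 6 + 3 + 3 + 3 = 15
W- = 1 + 5 = 6
(Check: W+ + W- = 21 should equal n(n+1)/2 = 21.)
Step 4: Test statistic W = min(W+, W-) = 6.
Step 5: Ties in |d|, so use the tie-corrected normal approximation.
        E[W] = n(n+1)/4 = 6*7/4 = 10.5.
        Tie groups: |d|=2 (t=3); sum(t^3 - t) = 24.
        Var[W] = n(n+1)(2n+1)/24 - sum(t^3-t)/48 = 546/24 - 24/48 = 22.25.
        z = (W - E[W]) / sqrt(Var[W]) = (6 - 10.5) / 4.7170 = -0.9540.
        Two-sided p = 2*Phi(z) = 0.340085.
Step 6: alpha = 0.05. fail to reject H0.

W+ = 15, W- = 6, W = min = 6, p = 0.340085, fail to reject H0.


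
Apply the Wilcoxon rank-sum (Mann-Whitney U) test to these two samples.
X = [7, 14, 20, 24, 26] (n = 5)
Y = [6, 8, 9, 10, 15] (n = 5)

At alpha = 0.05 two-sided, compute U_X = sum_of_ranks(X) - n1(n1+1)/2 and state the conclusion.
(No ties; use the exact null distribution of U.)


Step 1: Combine and sort all 10 observations; assign midranks.
sorted (value, group): (6,Y), (7,X), (8,Y), (9,Y), (10,Y), (14,X), (15,Y), (20,X), (24,X), (26,X)
ranks: 6->1, 7->2, 8->3, 9->4, 10->5, 14->6, 15->7, 20->8, 24->9, 26->10
Step 2: Rank sum for X: R1 = 2 + 6 + 8 + 9 + 10 = 35.
Step 3: U_X = R1 - n1(n1+1)/2 = 35 - 5*6/2 = 35 - 15 = 20.
       U_Y = n1*n2 - U_X = 25 - 20 = 5.
Step 4: No ties, so the exact null distribution of U (based on enumerating the C(10,5) = 252 equally likely rank assignments) gives the two-sided p-value.
Step 5: p-value = 0.150794; compare to alpha = 0.05. fail to reject H0.

U_X = 20, p = 0.150794, fail to reject H0 at alpha = 0.05.


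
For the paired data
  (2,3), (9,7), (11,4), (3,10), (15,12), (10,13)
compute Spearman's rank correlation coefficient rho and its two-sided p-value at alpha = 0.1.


Step 1: Rank x and y separately (midranks; no ties here).
rank(x): 2->1, 9->3, 11->5, 3->2, 15->6, 10->4
rank(y): 3->1, 7->3, 4->2, 10->4, 12->5, 13->6
Step 2: d_i = R_x(i) - R_y(i); compute d_i^2.
  (1-1)^2=0, (3-3)^2=0, (5-2)^2=9, (2-4)^2=4, (6-5)^2=1, (4-6)^2=4
sum(d^2) = 18.
Step 3: rho = 1 - 6*18 / (6*(6^2 - 1)) = 1 - 108/210 = 0.485714.
Step 4: Under H0, t = rho * sqrt((n-2)/(1-rho^2)) = 1.1113 ~ t(4).
Step 5: Two-sided p-value from the t-distribution with 4 df = 0.328723.
Step 6: alpha = 0.1. fail to reject H0.

rho = 0.4857, p = 0.328723, fail to reject H0 at alpha = 0.1.


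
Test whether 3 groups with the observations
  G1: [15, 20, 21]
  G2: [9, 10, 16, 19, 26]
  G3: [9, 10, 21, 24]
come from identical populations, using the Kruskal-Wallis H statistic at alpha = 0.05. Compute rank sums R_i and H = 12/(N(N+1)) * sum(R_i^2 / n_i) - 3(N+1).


Step 1: Combine all N = 12 observations and assign midranks.
sorted (value, group, rank): (9,G2,1.5), (9,G3,1.5), (10,G2,3.5), (10,G3,3.5), (15,G1,5), (16,G2,6), (19,G2,7), (20,G1,8), (21,G1,9.5), (21,G3,9.5), (24,G3,11), (26,G2,12)
Step 2: Sum ranks within each group.
R_1 = 22.5 (n_1 = 3)
R_2 = 30 (n_2 = 5)
R_3 = 25.5 (n_3 = 4)
Step 3: H = 12/(N(N+1)) * sum(R_i^2/n_i) - 3(N+1)
     = 12/(12*13) * (22.5^2/3 + 30^2/5 + 25.5^2/4) - 3*13
     = 0.076923 * 511.312 - 39
     = 0.331731.
Step 4: Ties present; correction factor C = 1 - 18/(12^3 - 12) = 0.989510. Corrected H = 0.331731 / 0.989510 = 0.335247.
Step 5: Under H0, H ~ chi^2(2); p-value = 0.845672.
Step 6: alpha = 0.05. fail to reject H0.

H = 0.3352, df = 2, p = 0.845672, fail to reject H0.


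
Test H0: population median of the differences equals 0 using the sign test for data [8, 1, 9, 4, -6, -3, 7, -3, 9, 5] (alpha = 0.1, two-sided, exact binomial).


Step 1: Discard zero differences. Original n = 10; n_eff = number of nonzero differences = 10.
Nonzero differences (with sign): +8, +1, +9, +4, -6, -3, +7, -3, +9, +5
Step 2: Count signs: positive = 7, negative = 3.
Step 3: Under H0: P(positive) = 0.5, so the number of positives S ~ Bin(10, 0.5).
Step 4: Two-sided exact p-value = sum of Bin(10,0.5) probabilities at or below the observed probability = 0.343750.
Step 5: alpha = 0.1. fail to reject H0.

n_eff = 10, pos = 7, neg = 3, p = 0.343750, fail to reject H0.


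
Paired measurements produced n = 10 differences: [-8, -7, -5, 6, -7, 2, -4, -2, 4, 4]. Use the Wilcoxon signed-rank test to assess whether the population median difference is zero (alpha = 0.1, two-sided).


Step 1: Drop any zero differences (none here) and take |d_i|.
|d| = [8, 7, 5, 6, 7, 2, 4, 2, 4, 4]
Step 2: Midrank |d_i| (ties get averaged ranks).
ranks: |8|->10, |7|->8.5, |5|->6, |6|->7, |7|->8.5, |2|->1.5, |4|->4, |2|->1.5, |4|->4, |4|->4
Step 3: Attach original signs; sum ranks with positive sign and with negative sign.
W+ = 7 + 1.5 + 4 + 4 = 16.5
W- = 10 + 8.5 + 6 + 8.5 + 4 + 1.5 = 38.5
(Check: W+ + W- = 55 should equal n(n+1)/2 = 55.)
Step 4: Test statistic W = min(W+, W-) = 16.5.
Step 5: Ties in |d|, so use the tie-corrected normal approximation.
        E[W] = n(n+1)/4 = 10*11/4 = 27.5.
        Tie groups: |d|=2 (t=2), |d|=4 (t=3), |d|=7 (t=2); sum(t^3 - t) = 36.
        Var[W] = n(n+1)(2n+1)/24 - sum(t^3-t)/48 = 2310/24 - 36/48 = 95.5.
        z = (W - E[W]) / sqrt(Var[W]) = (16.5 - 27.5) / 9.7724 = -1.1256.
        Two-sided p = 2*Phi(z) = 0.260327.
Step 6: alpha = 0.1. fail to reject H0.

W+ = 16.5, W- = 38.5, W = min = 16.5, p = 0.260327, fail to reject H0.


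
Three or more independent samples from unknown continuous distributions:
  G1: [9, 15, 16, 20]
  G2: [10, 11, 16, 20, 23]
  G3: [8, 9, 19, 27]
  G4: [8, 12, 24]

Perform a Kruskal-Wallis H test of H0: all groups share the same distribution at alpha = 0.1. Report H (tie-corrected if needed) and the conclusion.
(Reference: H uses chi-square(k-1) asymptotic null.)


Step 1: Combine all N = 16 observations and assign midranks.
sorted (value, group, rank): (8,G3,1.5), (8,G4,1.5), (9,G1,3.5), (9,G3,3.5), (10,G2,5), (11,G2,6), (12,G4,7), (15,G1,8), (16,G1,9.5), (16,G2,9.5), (19,G3,11), (20,G1,12.5), (20,G2,12.5), (23,G2,14), (24,G4,15), (27,G3,16)
Step 2: Sum ranks within each group.
R_1 = 33.5 (n_1 = 4)
R_2 = 47 (n_2 = 5)
R_3 = 32 (n_3 = 4)
R_4 = 23.5 (n_4 = 3)
Step 3: H = 12/(N(N+1)) * sum(R_i^2/n_i) - 3(N+1)
     = 12/(16*17) * (33.5^2/4 + 47^2/5 + 32^2/4 + 23.5^2/3) - 3*17
     = 0.044118 * 1162.45 - 51
     = 0.284375.
Step 4: Ties present; correction factor C = 1 - 24/(16^3 - 16) = 0.994118. Corrected H = 0.284375 / 0.994118 = 0.286058.
Step 5: Under H0, H ~ chi^2(3); p-value = 0.962629.
Step 6: alpha = 0.1. fail to reject H0.

H = 0.2861, df = 3, p = 0.962629, fail to reject H0.


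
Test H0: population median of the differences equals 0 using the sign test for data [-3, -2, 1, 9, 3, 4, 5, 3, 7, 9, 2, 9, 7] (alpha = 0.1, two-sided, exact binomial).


Step 1: Discard zero differences. Original n = 13; n_eff = number of nonzero differences = 13.
Nonzero differences (with sign): -3, -2, +1, +9, +3, +4, +5, +3, +7, +9, +2, +9, +7
Step 2: Count signs: positive = 11, negative = 2.
Step 3: Under H0: P(positive) = 0.5, so the number of positives S ~ Bin(13, 0.5).
Step 4: Two-sided exact p-value = sum of Bin(13,0.5) probabilities at or below the observed probability = 0.022461.
Step 5: alpha = 0.1. reject H0.

n_eff = 13, pos = 11, neg = 2, p = 0.022461, reject H0.


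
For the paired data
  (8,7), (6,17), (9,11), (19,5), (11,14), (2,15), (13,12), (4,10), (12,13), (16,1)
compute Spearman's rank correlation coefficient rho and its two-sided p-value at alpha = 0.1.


Step 1: Rank x and y separately (midranks; no ties here).
rank(x): 8->4, 6->3, 9->5, 19->10, 11->6, 2->1, 13->8, 4->2, 12->7, 16->9
rank(y): 7->3, 17->10, 11->5, 5->2, 14->8, 15->9, 12->6, 10->4, 13->7, 1->1
Step 2: d_i = R_x(i) - R_y(i); compute d_i^2.
  (4-3)^2=1, (3-10)^2=49, (5-5)^2=0, (10-2)^2=64, (6-8)^2=4, (1-9)^2=64, (8-6)^2=4, (2-4)^2=4, (7-7)^2=0, (9-1)^2=64
sum(d^2) = 254.
Step 3: rho = 1 - 6*254 / (10*(10^2 - 1)) = 1 - 1524/990 = -0.539394.
Step 4: Under H0, t = rho * sqrt((n-2)/(1-rho^2)) = -1.8118 ~ t(8).
Step 5: Two-sided p-value from the t-distribution with 8 df = 0.107593.
Step 6: alpha = 0.1. fail to reject H0.

rho = -0.5394, p = 0.107593, fail to reject H0 at alpha = 0.1.


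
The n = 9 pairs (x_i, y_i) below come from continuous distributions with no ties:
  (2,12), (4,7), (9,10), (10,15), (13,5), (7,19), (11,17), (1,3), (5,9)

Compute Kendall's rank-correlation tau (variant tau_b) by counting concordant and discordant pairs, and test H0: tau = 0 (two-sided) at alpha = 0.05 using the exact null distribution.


Step 1: Enumerate the 36 unordered pairs (i,j) with i<j and classify each by sign(x_j-x_i) * sign(y_j-y_i).
  (1,2):dx=+2,dy=-5->D; (1,3):dx=+7,dy=-2->D; (1,4):dx=+8,dy=+3->C; (1,5):dx=+11,dy=-7->D
  (1,6):dx=+5,dy=+7->C; (1,7):dx=+9,dy=+5->C; (1,8):dx=-1,dy=-9->C; (1,9):dx=+3,dy=-3->D
  (2,3):dx=+5,dy=+3->C; (2,4):dx=+6,dy=+8->C; (2,5):dx=+9,dy=-2->D; (2,6):dx=+3,dy=+12->C
  (2,7):dx=+7,dy=+10->C; (2,8):dx=-3,dy=-4->C; (2,9):dx=+1,dy=+2->C; (3,4):dx=+1,dy=+5->C
  (3,5):dx=+4,dy=-5->D; (3,6):dx=-2,dy=+9->D; (3,7):dx=+2,dy=+7->C; (3,8):dx=-8,dy=-7->C
  (3,9):dx=-4,dy=-1->C; (4,5):dx=+3,dy=-10->D; (4,6):dx=-3,dy=+4->D; (4,7):dx=+1,dy=+2->C
  (4,8):dx=-9,dy=-12->C; (4,9):dx=-5,dy=-6->C; (5,6):dx=-6,dy=+14->D; (5,7):dx=-2,dy=+12->D
  (5,8):dx=-12,dy=-2->C; (5,9):dx=-8,dy=+4->D; (6,7):dx=+4,dy=-2->D; (6,8):dx=-6,dy=-16->C
  (6,9):dx=-2,dy=-10->C; (7,8):dx=-10,dy=-14->C; (7,9):dx=-6,dy=-8->C; (8,9):dx=+4,dy=+6->C
Step 2: C = 23, D = 13, total pairs = 36.
Step 3: tau = (C - D)/(n(n-1)/2) = (23 - 13)/36 = 0.277778.
Step 4: Exact two-sided p-value (enumerate n! = 362880 permutations of y under H0): p = 0.358488.
Step 5: alpha = 0.05. fail to reject H0.

tau_b = 0.2778 (C=23, D=13), p = 0.358488, fail to reject H0.


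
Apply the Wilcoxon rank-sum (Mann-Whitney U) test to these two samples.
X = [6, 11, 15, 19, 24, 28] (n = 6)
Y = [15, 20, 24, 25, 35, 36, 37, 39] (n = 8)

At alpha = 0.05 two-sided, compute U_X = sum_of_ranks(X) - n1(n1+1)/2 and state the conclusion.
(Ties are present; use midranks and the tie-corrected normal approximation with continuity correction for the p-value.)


Step 1: Combine and sort all 14 observations; assign midranks.
sorted (value, group): (6,X), (11,X), (15,X), (15,Y), (19,X), (20,Y), (24,X), (24,Y), (25,Y), (28,X), (35,Y), (36,Y), (37,Y), (39,Y)
ranks: 6->1, 11->2, 15->3.5, 15->3.5, 19->5, 20->6, 24->7.5, 24->7.5, 25->9, 28->10, 35->11, 36->12, 37->13, 39->14
Step 2: Rank sum for X: R1 = 1 + 2 + 3.5 + 5 + 7.5 + 10 = 29.
Step 3: U_X = R1 - n1(n1+1)/2 = 29 - 6*7/2 = 29 - 21 = 8.
       U_Y = n1*n2 - U_X = 48 - 8 = 40.
Step 4: Ties are present, so use the tie-corrected normal approximation (with continuity correction) for the p-value.
Step 5: p-value = 0.044915; compare to alpha = 0.05. reject H0.

U_X = 8, p = 0.044915, reject H0 at alpha = 0.05.


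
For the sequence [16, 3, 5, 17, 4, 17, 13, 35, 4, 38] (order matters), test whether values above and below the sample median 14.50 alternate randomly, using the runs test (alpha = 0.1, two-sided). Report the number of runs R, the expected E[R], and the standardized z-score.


Step 1: Compute median = 14.50; label A = above, B = below.
Labels in order: ABBABABABA  (n_A = 5, n_B = 5)
Step 2: Count runs R = 9.
Step 3: Under H0 (random ordering), E[R] = 2*n_A*n_B/(n_A+n_B) + 1 = 2*5*5/10 + 1 = 6.0000.
        Var[R] = 2*n_A*n_B*(2*n_A*n_B - n_A - n_B) / ((n_A+n_B)^2 * (n_A+n_B-1)) = 2000/900 = 2.2222.
        SD[R] = 1.4907.
Step 4: Continuity-corrected z = (R - 0.5 - E[R]) / SD[R] = (9 - 0.5 - 6.0000) / 1.4907 = 1.6771.
Step 5: Two-sided p-value via normal approximation = 2*(1 - Phi(|z|)) = 0.093533.
Step 6: alpha = 0.1. reject H0.

R = 9, z = 1.6771, p = 0.093533, reject H0.


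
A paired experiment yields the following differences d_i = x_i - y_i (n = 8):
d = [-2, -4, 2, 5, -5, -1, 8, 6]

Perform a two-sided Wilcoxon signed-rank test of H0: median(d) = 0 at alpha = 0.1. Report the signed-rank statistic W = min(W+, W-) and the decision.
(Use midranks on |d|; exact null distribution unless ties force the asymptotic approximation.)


Step 1: Drop any zero differences (none here) and take |d_i|.
|d| = [2, 4, 2, 5, 5, 1, 8, 6]
Step 2: Midrank |d_i| (ties get averaged ranks).
ranks: |2|->2.5, |4|->4, |2|->2.5, |5|->5.5, |5|->5.5, |1|->1, |8|->8, |6|->7
Step 3: Attach original signs; sum ranks with positive sign and with negative sign.
W+ = 2.5 + 5.5 + 8 + 7 = 23
W- = 2.5 + 4 + 5.5 + 1 = 13
(Check: W+ + W- = 36 should equal n(n+1)/2 = 36.)
Step 4: Test statistic W = min(W+, W-) = 13.
Step 5: Ties in |d|, so use the tie-corrected normal approximation.
        E[W] = n(n+1)/4 = 8*9/4 = 18.
        Tie groups: |d|=2 (t=2), |d|=5 (t=2); sum(t^3 - t) = 12.
        Var[W] = n(n+1)(2n+1)/24 - sum(t^3-t)/48 = 1224/24 - 12/48 = 50.75.
        z = (W - E[W]) / sqrt(Var[W]) = (13 - 18) / 7.1239 = -0.7019.
        Two-sided p = 2*Phi(z) = 0.482765.
Step 6: alpha = 0.1. fail to reject H0.

W+ = 23, W- = 13, W = min = 13, p = 0.482765, fail to reject H0.


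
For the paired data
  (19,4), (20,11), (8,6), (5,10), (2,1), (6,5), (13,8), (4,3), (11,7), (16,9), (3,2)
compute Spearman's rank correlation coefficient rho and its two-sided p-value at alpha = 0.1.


Step 1: Rank x and y separately (midranks; no ties here).
rank(x): 19->10, 20->11, 8->6, 5->4, 2->1, 6->5, 13->8, 4->3, 11->7, 16->9, 3->2
rank(y): 4->4, 11->11, 6->6, 10->10, 1->1, 5->5, 8->8, 3->3, 7->7, 9->9, 2->2
Step 2: d_i = R_x(i) - R_y(i); compute d_i^2.
  (10-4)^2=36, (11-11)^2=0, (6-6)^2=0, (4-10)^2=36, (1-1)^2=0, (5-5)^2=0, (8-8)^2=0, (3-3)^2=0, (7-7)^2=0, (9-9)^2=0, (2-2)^2=0
sum(d^2) = 72.
Step 3: rho = 1 - 6*72 / (11*(11^2 - 1)) = 1 - 432/1320 = 0.672727.
Step 4: Under H0, t = rho * sqrt((n-2)/(1-rho^2)) = 2.7277 ~ t(9).
Step 5: Two-sided p-value from the t-distribution with 9 df = 0.023313.
Step 6: alpha = 0.1. reject H0.

rho = 0.6727, p = 0.023313, reject H0 at alpha = 0.1.


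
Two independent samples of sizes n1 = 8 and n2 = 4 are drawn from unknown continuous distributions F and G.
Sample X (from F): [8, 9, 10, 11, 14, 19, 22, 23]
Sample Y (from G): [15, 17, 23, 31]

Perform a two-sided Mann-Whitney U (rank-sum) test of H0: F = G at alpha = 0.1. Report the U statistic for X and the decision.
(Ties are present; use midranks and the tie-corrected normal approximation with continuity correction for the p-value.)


Step 1: Combine and sort all 12 observations; assign midranks.
sorted (value, group): (8,X), (9,X), (10,X), (11,X), (14,X), (15,Y), (17,Y), (19,X), (22,X), (23,X), (23,Y), (31,Y)
ranks: 8->1, 9->2, 10->3, 11->4, 14->5, 15->6, 17->7, 19->8, 22->9, 23->10.5, 23->10.5, 31->12
Step 2: Rank sum for X: R1 = 1 + 2 + 3 + 4 + 5 + 8 + 9 + 10.5 = 42.5.
Step 3: U_X = R1 - n1(n1+1)/2 = 42.5 - 8*9/2 = 42.5 - 36 = 6.5.
       U_Y = n1*n2 - U_X = 32 - 6.5 = 25.5.
Step 4: Ties are present, so use the tie-corrected normal approximation (with continuity correction) for the p-value.
Step 5: p-value = 0.125707; compare to alpha = 0.1. fail to reject H0.

U_X = 6.5, p = 0.125707, fail to reject H0 at alpha = 0.1.


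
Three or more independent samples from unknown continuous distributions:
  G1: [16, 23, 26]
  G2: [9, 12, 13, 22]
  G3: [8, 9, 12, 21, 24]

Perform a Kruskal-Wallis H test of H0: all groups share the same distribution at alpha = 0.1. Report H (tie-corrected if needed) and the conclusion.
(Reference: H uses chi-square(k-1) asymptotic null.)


Step 1: Combine all N = 12 observations and assign midranks.
sorted (value, group, rank): (8,G3,1), (9,G2,2.5), (9,G3,2.5), (12,G2,4.5), (12,G3,4.5), (13,G2,6), (16,G1,7), (21,G3,8), (22,G2,9), (23,G1,10), (24,G3,11), (26,G1,12)
Step 2: Sum ranks within each group.
R_1 = 29 (n_1 = 3)
R_2 = 22 (n_2 = 4)
R_3 = 27 (n_3 = 5)
Step 3: H = 12/(N(N+1)) * sum(R_i^2/n_i) - 3(N+1)
     = 12/(12*13) * (29^2/3 + 22^2/4 + 27^2/5) - 3*13
     = 0.076923 * 547.133 - 39
     = 3.087179.
Step 4: Ties present; correction factor C = 1 - 12/(12^3 - 12) = 0.993007. Corrected H = 3.087179 / 0.993007 = 3.108920.
Step 5: Under H0, H ~ chi^2(2); p-value = 0.211303.
Step 6: alpha = 0.1. fail to reject H0.

H = 3.1089, df = 2, p = 0.211303, fail to reject H0.


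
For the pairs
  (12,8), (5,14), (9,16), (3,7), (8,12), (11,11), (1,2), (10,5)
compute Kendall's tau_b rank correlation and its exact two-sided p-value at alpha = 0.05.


Step 1: Enumerate the 28 unordered pairs (i,j) with i<j and classify each by sign(x_j-x_i) * sign(y_j-y_i).
  (1,2):dx=-7,dy=+6->D; (1,3):dx=-3,dy=+8->D; (1,4):dx=-9,dy=-1->C; (1,5):dx=-4,dy=+4->D
  (1,6):dx=-1,dy=+3->D; (1,7):dx=-11,dy=-6->C; (1,8):dx=-2,dy=-3->C; (2,3):dx=+4,dy=+2->C
  (2,4):dx=-2,dy=-7->C; (2,5):dx=+3,dy=-2->D; (2,6):dx=+6,dy=-3->D; (2,7):dx=-4,dy=-12->C
  (2,8):dx=+5,dy=-9->D; (3,4):dx=-6,dy=-9->C; (3,5):dx=-1,dy=-4->C; (3,6):dx=+2,dy=-5->D
  (3,7):dx=-8,dy=-14->C; (3,8):dx=+1,dy=-11->D; (4,5):dx=+5,dy=+5->C; (4,6):dx=+8,dy=+4->C
  (4,7):dx=-2,dy=-5->C; (4,8):dx=+7,dy=-2->D; (5,6):dx=+3,dy=-1->D; (5,7):dx=-7,dy=-10->C
  (5,8):dx=+2,dy=-7->D; (6,7):dx=-10,dy=-9->C; (6,8):dx=-1,dy=-6->C; (7,8):dx=+9,dy=+3->C
Step 2: C = 16, D = 12, total pairs = 28.
Step 3: tau = (C - D)/(n(n-1)/2) = (16 - 12)/28 = 0.142857.
Step 4: Exact two-sided p-value (enumerate n! = 40320 permutations of y under H0): p = 0.719544.
Step 5: alpha = 0.05. fail to reject H0.

tau_b = 0.1429 (C=16, D=12), p = 0.719544, fail to reject H0.


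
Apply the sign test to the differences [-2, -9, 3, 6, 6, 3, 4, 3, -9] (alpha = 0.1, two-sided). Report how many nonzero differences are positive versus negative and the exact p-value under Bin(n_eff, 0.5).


Step 1: Discard zero differences. Original n = 9; n_eff = number of nonzero differences = 9.
Nonzero differences (with sign): -2, -9, +3, +6, +6, +3, +4, +3, -9
Step 2: Count signs: positive = 6, negative = 3.
Step 3: Under H0: P(positive) = 0.5, so the number of positives S ~ Bin(9, 0.5).
Step 4: Two-sided exact p-value = sum of Bin(9,0.5) probabilities at or below the observed probability = 0.507812.
Step 5: alpha = 0.1. fail to reject H0.

n_eff = 9, pos = 6, neg = 3, p = 0.507812, fail to reject H0.


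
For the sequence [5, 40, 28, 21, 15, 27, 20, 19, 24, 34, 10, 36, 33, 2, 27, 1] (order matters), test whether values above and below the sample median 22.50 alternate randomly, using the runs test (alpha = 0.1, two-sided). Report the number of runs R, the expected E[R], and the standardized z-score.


Step 1: Compute median = 22.50; label A = above, B = below.
Labels in order: BAABBABBAABAABAB  (n_A = 8, n_B = 8)
Step 2: Count runs R = 11.
Step 3: Under H0 (random ordering), E[R] = 2*n_A*n_B/(n_A+n_B) + 1 = 2*8*8/16 + 1 = 9.0000.
        Var[R] = 2*n_A*n_B*(2*n_A*n_B - n_A - n_B) / ((n_A+n_B)^2 * (n_A+n_B-1)) = 14336/3840 = 3.7333.
        SD[R] = 1.9322.
Step 4: Continuity-corrected z = (R - 0.5 - E[R]) / SD[R] = (11 - 0.5 - 9.0000) / 1.9322 = 0.7763.
Step 5: Two-sided p-value via normal approximation = 2*(1 - Phi(|z|)) = 0.437558.
Step 6: alpha = 0.1. fail to reject H0.

R = 11, z = 0.7763, p = 0.437558, fail to reject H0.


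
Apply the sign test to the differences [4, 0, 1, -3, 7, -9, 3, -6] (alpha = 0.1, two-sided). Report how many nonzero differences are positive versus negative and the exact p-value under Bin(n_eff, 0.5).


Step 1: Discard zero differences. Original n = 8; n_eff = number of nonzero differences = 7.
Nonzero differences (with sign): +4, +1, -3, +7, -9, +3, -6
Step 2: Count signs: positive = 4, negative = 3.
Step 3: Under H0: P(positive) = 0.5, so the number of positives S ~ Bin(7, 0.5).
Step 4: Two-sided exact p-value = sum of Bin(7,0.5) probabilities at or below the observed probability = 1.000000.
Step 5: alpha = 0.1. fail to reject H0.

n_eff = 7, pos = 4, neg = 3, p = 1.000000, fail to reject H0.


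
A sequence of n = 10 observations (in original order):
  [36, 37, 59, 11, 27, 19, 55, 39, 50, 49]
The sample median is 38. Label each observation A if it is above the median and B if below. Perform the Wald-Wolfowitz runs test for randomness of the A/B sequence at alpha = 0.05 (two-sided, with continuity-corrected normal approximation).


Step 1: Compute median = 38; label A = above, B = below.
Labels in order: BBABBBAAAA  (n_A = 5, n_B = 5)
Step 2: Count runs R = 4.
Step 3: Under H0 (random ordering), E[R] = 2*n_A*n_B/(n_A+n_B) + 1 = 2*5*5/10 + 1 = 6.0000.
        Var[R] = 2*n_A*n_B*(2*n_A*n_B - n_A - n_B) / ((n_A+n_B)^2 * (n_A+n_B-1)) = 2000/900 = 2.2222.
        SD[R] = 1.4907.
Step 4: Continuity-corrected z = (R + 0.5 - E[R]) / SD[R] = (4 + 0.5 - 6.0000) / 1.4907 = -1.0062.
Step 5: Two-sided p-value via normal approximation = 2*(1 - Phi(|z|)) = 0.314305.
Step 6: alpha = 0.05. fail to reject H0.

R = 4, z = -1.0062, p = 0.314305, fail to reject H0.


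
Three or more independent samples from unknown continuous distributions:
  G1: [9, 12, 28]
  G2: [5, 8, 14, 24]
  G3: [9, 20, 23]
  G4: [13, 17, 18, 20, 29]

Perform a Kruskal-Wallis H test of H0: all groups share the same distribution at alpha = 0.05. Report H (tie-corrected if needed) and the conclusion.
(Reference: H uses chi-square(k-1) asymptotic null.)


Step 1: Combine all N = 15 observations and assign midranks.
sorted (value, group, rank): (5,G2,1), (8,G2,2), (9,G1,3.5), (9,G3,3.5), (12,G1,5), (13,G4,6), (14,G2,7), (17,G4,8), (18,G4,9), (20,G3,10.5), (20,G4,10.5), (23,G3,12), (24,G2,13), (28,G1,14), (29,G4,15)
Step 2: Sum ranks within each group.
R_1 = 22.5 (n_1 = 3)
R_2 = 23 (n_2 = 4)
R_3 = 26 (n_3 = 3)
R_4 = 48.5 (n_4 = 5)
Step 3: H = 12/(N(N+1)) * sum(R_i^2/n_i) - 3(N+1)
     = 12/(15*16) * (22.5^2/3 + 23^2/4 + 26^2/3 + 48.5^2/5) - 3*16
     = 0.050000 * 996.783 - 48
     = 1.839167.
Step 4: Ties present; correction factor C = 1 - 12/(15^3 - 15) = 0.996429. Corrected H = 1.839167 / 0.996429 = 1.845759.
Step 5: Under H0, H ~ chi^2(3); p-value = 0.605028.
Step 6: alpha = 0.05. fail to reject H0.

H = 1.8458, df = 3, p = 0.605028, fail to reject H0.


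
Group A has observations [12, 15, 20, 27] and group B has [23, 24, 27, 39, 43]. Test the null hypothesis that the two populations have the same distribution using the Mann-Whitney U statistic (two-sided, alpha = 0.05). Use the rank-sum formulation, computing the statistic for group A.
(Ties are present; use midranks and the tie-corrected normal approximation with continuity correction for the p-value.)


Step 1: Combine and sort all 9 observations; assign midranks.
sorted (value, group): (12,X), (15,X), (20,X), (23,Y), (24,Y), (27,X), (27,Y), (39,Y), (43,Y)
ranks: 12->1, 15->2, 20->3, 23->4, 24->5, 27->6.5, 27->6.5, 39->8, 43->9
Step 2: Rank sum for X: R1 = 1 + 2 + 3 + 6.5 = 12.5.
Step 3: U_X = R1 - n1(n1+1)/2 = 12.5 - 4*5/2 = 12.5 - 10 = 2.5.
       U_Y = n1*n2 - U_X = 20 - 2.5 = 17.5.
Step 4: Ties are present, so use the tie-corrected normal approximation (with continuity correction) for the p-value.
Step 5: p-value = 0.085100; compare to alpha = 0.05. fail to reject H0.

U_X = 2.5, p = 0.085100, fail to reject H0 at alpha = 0.05.


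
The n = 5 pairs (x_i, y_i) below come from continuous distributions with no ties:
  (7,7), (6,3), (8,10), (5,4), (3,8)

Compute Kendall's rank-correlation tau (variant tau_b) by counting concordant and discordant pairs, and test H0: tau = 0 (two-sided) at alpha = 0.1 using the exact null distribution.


Step 1: Enumerate the 10 unordered pairs (i,j) with i<j and classify each by sign(x_j-x_i) * sign(y_j-y_i).
  (1,2):dx=-1,dy=-4->C; (1,3):dx=+1,dy=+3->C; (1,4):dx=-2,dy=-3->C; (1,5):dx=-4,dy=+1->D
  (2,3):dx=+2,dy=+7->C; (2,4):dx=-1,dy=+1->D; (2,5):dx=-3,dy=+5->D; (3,4):dx=-3,dy=-6->C
  (3,5):dx=-5,dy=-2->C; (4,5):dx=-2,dy=+4->D
Step 2: C = 6, D = 4, total pairs = 10.
Step 3: tau = (C - D)/(n(n-1)/2) = (6 - 4)/10 = 0.200000.
Step 4: Exact two-sided p-value (enumerate n! = 120 permutations of y under H0): p = 0.816667.
Step 5: alpha = 0.1. fail to reject H0.

tau_b = 0.2000 (C=6, D=4), p = 0.816667, fail to reject H0.


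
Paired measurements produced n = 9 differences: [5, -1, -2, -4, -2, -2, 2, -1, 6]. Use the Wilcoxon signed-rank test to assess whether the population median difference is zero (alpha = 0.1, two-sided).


Step 1: Drop any zero differences (none here) and take |d_i|.
|d| = [5, 1, 2, 4, 2, 2, 2, 1, 6]
Step 2: Midrank |d_i| (ties get averaged ranks).
ranks: |5|->8, |1|->1.5, |2|->4.5, |4|->7, |2|->4.5, |2|->4.5, |2|->4.5, |1|->1.5, |6|->9
Step 3: Attach original signs; sum ranks with positive sign and with negative sign.
W+ = 8 + 4.5 + 9 = 21.5
W- = 1.5 + 4.5 + 7 + 4.5 + 4.5 + 1.5 = 23.5
(Check: W+ + W- = 45 should equal n(n+1)/2 = 45.)
Step 4: Test statistic W = min(W+, W-) = 21.5.
Step 5: Ties in |d|, so use the tie-corrected normal approximation.
        E[W] = n(n+1)/4 = 9*10/4 = 22.5.
        Tie groups: |d|=1 (t=2), |d|=2 (t=4); sum(t^3 - t) = 66.
        Var[W] = n(n+1)(2n+1)/24 - sum(t^3-t)/48 = 1710/24 - 66/48 = 69.875.
        z = (W - E[W]) / sqrt(Var[W]) = (21.5 - 22.5) / 8.3591 = -0.1196.
        Two-sided p = 2*Phi(z) = 0.904776.
Step 6: alpha = 0.1. fail to reject H0.

W+ = 21.5, W- = 23.5, W = min = 21.5, p = 0.904776, fail to reject H0.


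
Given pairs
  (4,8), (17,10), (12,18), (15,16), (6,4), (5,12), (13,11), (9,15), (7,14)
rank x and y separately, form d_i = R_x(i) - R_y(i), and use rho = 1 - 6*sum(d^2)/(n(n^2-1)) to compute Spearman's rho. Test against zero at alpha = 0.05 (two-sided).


Step 1: Rank x and y separately (midranks; no ties here).
rank(x): 4->1, 17->9, 12->6, 15->8, 6->3, 5->2, 13->7, 9->5, 7->4
rank(y): 8->2, 10->3, 18->9, 16->8, 4->1, 12->5, 11->4, 15->7, 14->6
Step 2: d_i = R_x(i) - R_y(i); compute d_i^2.
  (1-2)^2=1, (9-3)^2=36, (6-9)^2=9, (8-8)^2=0, (3-1)^2=4, (2-5)^2=9, (7-4)^2=9, (5-7)^2=4, (4-6)^2=4
sum(d^2) = 76.
Step 3: rho = 1 - 6*76 / (9*(9^2 - 1)) = 1 - 456/720 = 0.366667.
Step 4: Under H0, t = rho * sqrt((n-2)/(1-rho^2)) = 1.0427 ~ t(7).
Step 5: Two-sided p-value from the t-distribution with 7 df = 0.331740.
Step 6: alpha = 0.05. fail to reject H0.

rho = 0.3667, p = 0.331740, fail to reject H0 at alpha = 0.05.


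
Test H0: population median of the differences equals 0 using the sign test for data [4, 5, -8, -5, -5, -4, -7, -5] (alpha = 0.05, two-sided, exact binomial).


Step 1: Discard zero differences. Original n = 8; n_eff = number of nonzero differences = 8.
Nonzero differences (with sign): +4, +5, -8, -5, -5, -4, -7, -5
Step 2: Count signs: positive = 2, negative = 6.
Step 3: Under H0: P(positive) = 0.5, so the number of positives S ~ Bin(8, 0.5).
Step 4: Two-sided exact p-value = sum of Bin(8,0.5) probabilities at or below the observed probability = 0.289062.
Step 5: alpha = 0.05. fail to reject H0.

n_eff = 8, pos = 2, neg = 6, p = 0.289062, fail to reject H0.


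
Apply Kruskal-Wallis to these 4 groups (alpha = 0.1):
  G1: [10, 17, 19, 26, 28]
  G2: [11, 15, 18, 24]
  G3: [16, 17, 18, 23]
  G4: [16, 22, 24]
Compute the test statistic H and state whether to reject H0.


Step 1: Combine all N = 16 observations and assign midranks.
sorted (value, group, rank): (10,G1,1), (11,G2,2), (15,G2,3), (16,G3,4.5), (16,G4,4.5), (17,G1,6.5), (17,G3,6.5), (18,G2,8.5), (18,G3,8.5), (19,G1,10), (22,G4,11), (23,G3,12), (24,G2,13.5), (24,G4,13.5), (26,G1,15), (28,G1,16)
Step 2: Sum ranks within each group.
R_1 = 48.5 (n_1 = 5)
R_2 = 27 (n_2 = 4)
R_3 = 31.5 (n_3 = 4)
R_4 = 29 (n_4 = 3)
Step 3: H = 12/(N(N+1)) * sum(R_i^2/n_i) - 3(N+1)
     = 12/(16*17) * (48.5^2/5 + 27^2/4 + 31.5^2/4 + 29^2/3) - 3*17
     = 0.044118 * 1181.1 - 51
     = 1.107169.
Step 4: Ties present; correction factor C = 1 - 24/(16^3 - 16) = 0.994118. Corrected H = 1.107169 / 0.994118 = 1.113720.
Step 5: Under H0, H ~ chi^2(3); p-value = 0.773763.
Step 6: alpha = 0.1. fail to reject H0.

H = 1.1137, df = 3, p = 0.773763, fail to reject H0.


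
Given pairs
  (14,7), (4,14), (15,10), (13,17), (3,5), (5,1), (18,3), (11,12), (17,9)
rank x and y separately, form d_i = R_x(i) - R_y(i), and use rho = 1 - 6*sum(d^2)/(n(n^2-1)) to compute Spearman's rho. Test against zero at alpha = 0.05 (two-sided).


Step 1: Rank x and y separately (midranks; no ties here).
rank(x): 14->6, 4->2, 15->7, 13->5, 3->1, 5->3, 18->9, 11->4, 17->8
rank(y): 7->4, 14->8, 10->6, 17->9, 5->3, 1->1, 3->2, 12->7, 9->5
Step 2: d_i = R_x(i) - R_y(i); compute d_i^2.
  (6-4)^2=4, (2-8)^2=36, (7-6)^2=1, (5-9)^2=16, (1-3)^2=4, (3-1)^2=4, (9-2)^2=49, (4-7)^2=9, (8-5)^2=9
sum(d^2) = 132.
Step 3: rho = 1 - 6*132 / (9*(9^2 - 1)) = 1 - 792/720 = -0.100000.
Step 4: Under H0, t = rho * sqrt((n-2)/(1-rho^2)) = -0.2659 ~ t(7).
Step 5: Two-sided p-value from the t-distribution with 7 df = 0.797972.
Step 6: alpha = 0.05. fail to reject H0.

rho = -0.1000, p = 0.797972, fail to reject H0 at alpha = 0.05.


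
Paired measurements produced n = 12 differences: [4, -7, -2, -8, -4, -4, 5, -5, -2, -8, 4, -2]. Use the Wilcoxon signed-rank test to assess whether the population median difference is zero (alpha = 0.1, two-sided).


Step 1: Drop any zero differences (none here) and take |d_i|.
|d| = [4, 7, 2, 8, 4, 4, 5, 5, 2, 8, 4, 2]
Step 2: Midrank |d_i| (ties get averaged ranks).
ranks: |4|->5.5, |7|->10, |2|->2, |8|->11.5, |4|->5.5, |4|->5.5, |5|->8.5, |5|->8.5, |2|->2, |8|->11.5, |4|->5.5, |2|->2
Step 3: Attach original signs; sum ranks with positive sign and with negative sign.
W+ = 5.5 + 8.5 + 5.5 = 19.5
W- = 10 + 2 + 11.5 + 5.5 + 5.5 + 8.5 + 2 + 11.5 + 2 = 58.5
(Check: W+ + W- = 78 should equal n(n+1)/2 = 78.)
Step 4: Test statistic W = min(W+, W-) = 19.5.
Step 5: Ties in |d|, so use the tie-corrected normal approximation.
        E[W] = n(n+1)/4 = 12*13/4 = 39.
        Tie groups: |d|=2 (t=3), |d|=4 (t=4), |d|=5 (t=2), |d|=8 (t=2); sum(t^3 - t) = 96.
        Var[W] = n(n+1)(2n+1)/24 - sum(t^3-t)/48 = 3900/24 - 96/48 = 160.5.
        z = (W - E[W]) / sqrt(Var[W]) = (19.5 - 39) / 12.6689 = -1.5392.
        Two-sided p = 2*Phi(z) = 0.123754.
Step 6: alpha = 0.1. fail to reject H0.

W+ = 19.5, W- = 58.5, W = min = 19.5, p = 0.123754, fail to reject H0.


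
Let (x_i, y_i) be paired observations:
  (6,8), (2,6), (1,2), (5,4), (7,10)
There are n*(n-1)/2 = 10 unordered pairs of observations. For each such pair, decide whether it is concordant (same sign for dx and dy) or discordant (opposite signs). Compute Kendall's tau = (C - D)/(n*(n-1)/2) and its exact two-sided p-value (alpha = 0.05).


Step 1: Enumerate the 10 unordered pairs (i,j) with i<j and classify each by sign(x_j-x_i) * sign(y_j-y_i).
  (1,2):dx=-4,dy=-2->C; (1,3):dx=-5,dy=-6->C; (1,4):dx=-1,dy=-4->C; (1,5):dx=+1,dy=+2->C
  (2,3):dx=-1,dy=-4->C; (2,4):dx=+3,dy=-2->D; (2,5):dx=+5,dy=+4->C; (3,4):dx=+4,dy=+2->C
  (3,5):dx=+6,dy=+8->C; (4,5):dx=+2,dy=+6->C
Step 2: C = 9, D = 1, total pairs = 10.
Step 3: tau = (C - D)/(n(n-1)/2) = (9 - 1)/10 = 0.800000.
Step 4: Exact two-sided p-value (enumerate n! = 120 permutations of y under H0): p = 0.083333.
Step 5: alpha = 0.05. fail to reject H0.

tau_b = 0.8000 (C=9, D=1), p = 0.083333, fail to reject H0.


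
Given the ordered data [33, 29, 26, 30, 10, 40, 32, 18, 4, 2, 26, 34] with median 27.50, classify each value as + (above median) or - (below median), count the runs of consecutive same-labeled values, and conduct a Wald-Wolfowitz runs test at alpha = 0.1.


Step 1: Compute median = 27.50; label A = above, B = below.
Labels in order: AABABAABBBBA  (n_A = 6, n_B = 6)
Step 2: Count runs R = 7.
Step 3: Under H0 (random ordering), E[R] = 2*n_A*n_B/(n_A+n_B) + 1 = 2*6*6/12 + 1 = 7.0000.
        Var[R] = 2*n_A*n_B*(2*n_A*n_B - n_A - n_B) / ((n_A+n_B)^2 * (n_A+n_B-1)) = 4320/1584 = 2.7273.
        SD[R] = 1.6514.
Step 4: R = E[R], so z = 0 with no continuity correction.
Step 5: Two-sided p-value via normal approximation = 2*(1 - Phi(|z|)) = 1.000000.
Step 6: alpha = 0.1. fail to reject H0.

R = 7, z = 0.0000, p = 1.000000, fail to reject H0.


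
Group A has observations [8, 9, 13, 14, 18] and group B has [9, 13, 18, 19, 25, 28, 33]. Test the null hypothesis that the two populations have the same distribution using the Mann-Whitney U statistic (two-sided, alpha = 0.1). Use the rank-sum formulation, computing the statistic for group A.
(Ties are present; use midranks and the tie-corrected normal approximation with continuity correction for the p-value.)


Step 1: Combine and sort all 12 observations; assign midranks.
sorted (value, group): (8,X), (9,X), (9,Y), (13,X), (13,Y), (14,X), (18,X), (18,Y), (19,Y), (25,Y), (28,Y), (33,Y)
ranks: 8->1, 9->2.5, 9->2.5, 13->4.5, 13->4.5, 14->6, 18->7.5, 18->7.5, 19->9, 25->10, 28->11, 33->12
Step 2: Rank sum for X: R1 = 1 + 2.5 + 4.5 + 6 + 7.5 = 21.5.
Step 3: U_X = R1 - n1(n1+1)/2 = 21.5 - 5*6/2 = 21.5 - 15 = 6.5.
       U_Y = n1*n2 - U_X = 35 - 6.5 = 28.5.
Step 4: Ties are present, so use the tie-corrected normal approximation (with continuity correction) for the p-value.
Step 5: p-value = 0.086490; compare to alpha = 0.1. reject H0.

U_X = 6.5, p = 0.086490, reject H0 at alpha = 0.1.


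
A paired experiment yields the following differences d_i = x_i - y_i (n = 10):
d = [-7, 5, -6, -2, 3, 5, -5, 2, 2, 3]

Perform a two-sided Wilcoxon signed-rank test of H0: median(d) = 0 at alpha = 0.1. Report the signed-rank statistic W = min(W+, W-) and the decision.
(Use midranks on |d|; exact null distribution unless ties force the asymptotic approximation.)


Step 1: Drop any zero differences (none here) and take |d_i|.
|d| = [7, 5, 6, 2, 3, 5, 5, 2, 2, 3]
Step 2: Midrank |d_i| (ties get averaged ranks).
ranks: |7|->10, |5|->7, |6|->9, |2|->2, |3|->4.5, |5|->7, |5|->7, |2|->2, |2|->2, |3|->4.5
Step 3: Attach original signs; sum ranks with positive sign and with negative sign.
W+ = 7 + 4.5 + 7 + 2 + 2 + 4.5 = 27
W- = 10 + 9 + 2 + 7 = 28
(Check: W+ + W- = 55 should equal n(n+1)/2 = 55.)
Step 4: Test statistic W = min(W+, W-) = 27.
Step 5: Ties in |d|, so use the tie-corrected normal approximation.
        E[W] = n(n+1)/4 = 10*11/4 = 27.5.
        Tie groups: |d|=2 (t=3), |d|=3 (t=2), |d|=5 (t=3); sum(t^3 - t) = 54.
        Var[W] = n(n+1)(2n+1)/24 - sum(t^3-t)/48 = 2310/24 - 54/48 = 95.125.
        z = (W - E[W]) / sqrt(Var[W]) = (27 - 27.5) / 9.7532 = -0.0513.
        Two-sided p = 2*Phi(z) = 0.959114.
Step 6: alpha = 0.1. fail to reject H0.

W+ = 27, W- = 28, W = min = 27, p = 0.959114, fail to reject H0.


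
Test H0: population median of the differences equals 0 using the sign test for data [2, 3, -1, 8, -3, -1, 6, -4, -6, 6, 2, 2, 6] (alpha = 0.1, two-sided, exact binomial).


Step 1: Discard zero differences. Original n = 13; n_eff = number of nonzero differences = 13.
Nonzero differences (with sign): +2, +3, -1, +8, -3, -1, +6, -4, -6, +6, +2, +2, +6
Step 2: Count signs: positive = 8, negative = 5.
Step 3: Under H0: P(positive) = 0.5, so the number of positives S ~ Bin(13, 0.5).
Step 4: Two-sided exact p-value = sum of Bin(13,0.5) probabilities at or below the observed probability = 0.581055.
Step 5: alpha = 0.1. fail to reject H0.

n_eff = 13, pos = 8, neg = 5, p = 0.581055, fail to reject H0.


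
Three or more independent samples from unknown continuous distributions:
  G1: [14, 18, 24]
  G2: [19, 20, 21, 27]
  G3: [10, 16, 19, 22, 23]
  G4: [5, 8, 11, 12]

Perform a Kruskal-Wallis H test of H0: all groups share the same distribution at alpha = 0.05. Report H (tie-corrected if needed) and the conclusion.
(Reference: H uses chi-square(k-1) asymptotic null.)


Step 1: Combine all N = 16 observations and assign midranks.
sorted (value, group, rank): (5,G4,1), (8,G4,2), (10,G3,3), (11,G4,4), (12,G4,5), (14,G1,6), (16,G3,7), (18,G1,8), (19,G2,9.5), (19,G3,9.5), (20,G2,11), (21,G2,12), (22,G3,13), (23,G3,14), (24,G1,15), (27,G2,16)
Step 2: Sum ranks within each group.
R_1 = 29 (n_1 = 3)
R_2 = 48.5 (n_2 = 4)
R_3 = 46.5 (n_3 = 5)
R_4 = 12 (n_4 = 4)
Step 3: H = 12/(N(N+1)) * sum(R_i^2/n_i) - 3(N+1)
     = 12/(16*17) * (29^2/3 + 48.5^2/4 + 46.5^2/5 + 12^2/4) - 3*17
     = 0.044118 * 1336.85 - 51
     = 7.978493.
Step 4: Ties present; correction factor C = 1 - 6/(16^3 - 16) = 0.998529. Corrected H = 7.978493 / 0.998529 = 7.990243.
Step 5: Under H0, H ~ chi^2(3); p-value = 0.046214.
Step 6: alpha = 0.05. reject H0.

H = 7.9902, df = 3, p = 0.046214, reject H0.
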